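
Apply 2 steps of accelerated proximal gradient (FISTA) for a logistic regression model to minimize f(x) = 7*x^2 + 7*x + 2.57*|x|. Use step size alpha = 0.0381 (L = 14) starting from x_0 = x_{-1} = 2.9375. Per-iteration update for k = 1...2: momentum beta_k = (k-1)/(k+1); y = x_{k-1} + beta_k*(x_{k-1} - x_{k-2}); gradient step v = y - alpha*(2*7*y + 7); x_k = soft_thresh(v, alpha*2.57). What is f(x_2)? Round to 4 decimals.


FISTA on f(x) = 7*x^2 + 7*x + 2.57*|x|
L = 14, alpha = 0.0381
Iteration 1: beta = 0.0, y = 2.9375 + 0.0*(2.9375 - 2.9375) = 2.9375
  grad(y) = 48.125, v = y - alpha*grad = 1.1039
  prox(v) = soft_thresh(1.1039, 0.0979) = 1.006
Iteration 2: beta = 0.3333, y = 1.006 + 0.3333*(1.006 - 2.9375) = 0.3622
  grad(y) = 12.0707, v = y - alpha*grad = -0.0977
  prox(v) = soft_thresh(-0.0977, 0.0979) = 0.0
f(x_2) = 7*0.0^2 + 7*0.0 + 2.57*|0.0| = 0.0


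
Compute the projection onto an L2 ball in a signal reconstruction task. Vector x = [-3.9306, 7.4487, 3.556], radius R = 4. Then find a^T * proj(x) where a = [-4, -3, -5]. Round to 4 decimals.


Step 1: Compute ||x|| (intermediates to 6 decimals).
||x|| = sqrt((-3.9306)^2 + 7.4487^2 + 3.556^2) = 9.142094
Step 2: Project.
Since ||x|| > R, scale = R/||x|| = 4/9.142094 = 0.437537, proj(x) = scale * x
proj(x) = [-1.719783, 3.259082, 1.555882]
Step 3: Dot product.
a^T * proj(x) = -4*(-1.719783) - 3*3.259082 - 5*1.555882 = -10.6775


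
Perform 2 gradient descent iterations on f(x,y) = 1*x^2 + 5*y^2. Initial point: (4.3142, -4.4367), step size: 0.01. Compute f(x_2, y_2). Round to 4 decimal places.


Gradient descent on f(x,y) = 1*x^2 + 5*y^2.
Starting point: (4.3142, -4.4367), alpha = 0.01
Step 1: grad_x = 2*1*4.3142 = 8.6284, grad_y = 2*5*-4.4367 = -44.367
  x_1 = 4.3142 - 0.01*8.6284 = 4.2279
  y_1 = -4.4367 - 0.01*-44.367 = -3.993
Step 2: grad_x = 2*1*4.2279 = 8.4558, grad_y = 2*5*-3.993 = -39.9303
  x_2 = 4.2279 - 0.01*8.4558 = 4.1434
  y_2 = -3.993 - 0.01*-39.9303 = -3.5937
f(4.1434, -3.5937) = 1*4.1434^2 + 5*(-3.5937)^2 = 81.7418


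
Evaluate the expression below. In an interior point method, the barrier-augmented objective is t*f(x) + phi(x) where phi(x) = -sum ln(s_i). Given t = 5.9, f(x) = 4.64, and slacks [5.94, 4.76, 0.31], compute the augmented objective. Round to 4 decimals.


Step 1: Compute log-barrier.
ln values: [1.7817, 1.5602, -1.1712]
phi = -(1.7817 + 1.5602 - 1.1712) = -2.1708
Step 2: Compute augmented objective.
t*f(x) = 5.9*4.64 = 27.376
Total = 27.376 - 2.1708 = 25.2052


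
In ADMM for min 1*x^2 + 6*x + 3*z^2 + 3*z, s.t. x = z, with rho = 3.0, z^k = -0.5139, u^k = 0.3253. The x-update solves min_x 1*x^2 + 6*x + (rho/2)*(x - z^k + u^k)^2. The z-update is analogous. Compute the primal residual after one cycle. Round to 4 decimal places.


ADMM iteration with rho = 3.0, z^k = -0.5139, u^k = 0.3253
Step 1: x-update.
Minimize 1*x^2 + 6*x + (3.0/2)*(x + 0.5139 + 0.3253)^2
FOC: (2*1 + 3.0)*x = -6 + 3.0*(-0.5139 - 0.3253)
x^{k+1} = -1.7035
Step 2: z-update.
Minimize 3*z^2 + 3*z + (3.0/2)*(-1.7035 - z + 0.3253)^2
FOC: (2*3 + 3.0)*z = -3 + 3.0*(-1.7035 + 0.3253)
z^{k+1} = -0.7927
Step 3: u-update.
u^{k+1} = 0.3253 - 1.7035 + 0.7927 = -0.5855
Step 4: Primal residual = |-1.7035 + 0.7927| = 0.9108


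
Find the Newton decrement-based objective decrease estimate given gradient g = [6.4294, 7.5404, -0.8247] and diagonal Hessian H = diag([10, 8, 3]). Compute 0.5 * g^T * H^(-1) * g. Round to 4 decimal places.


Step 1: H is diagonal, so H^(-1) * g = [0.6429, 0.9426, -0.2749].
Step 2: g^T H^(-1) g = sum_i g_i^2 / H_ii
  = (6.4294)^2/10 + (7.5404)^2/8 + (-0.8247)^2/3
  = 4.1337 + 7.1072 + 0.2267 = 11.4676
Step 3: Objective decrease = 0.5 * g^T H^(-1) g = 5.7338


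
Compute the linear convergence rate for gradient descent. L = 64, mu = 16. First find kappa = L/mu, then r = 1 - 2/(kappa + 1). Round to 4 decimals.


Step 1: Compute the condition number.
kappa = L/mu = 64/16 = 4.0
Step 2: Compute the convergence rate.
r = 1 - 2/(kappa + 1) = 1 - 2*mu/(L + mu) = (L - mu)/(L + mu) = 48/80 = 0.6


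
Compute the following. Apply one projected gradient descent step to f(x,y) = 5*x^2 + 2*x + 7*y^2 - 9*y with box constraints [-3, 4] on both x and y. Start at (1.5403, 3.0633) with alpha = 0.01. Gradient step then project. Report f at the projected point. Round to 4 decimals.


Step 1: Compute gradient at (1.5403, 3.0633).
grad_x = 2*5*1.5403 + 2 = 17.403
grad_y = 2*7*3.0633 - 9 = 33.8862
Step 2: Gradient step.
x_raw = 1.5403 - 0.01*17.403 = 1.3663
y_raw = 3.0633 - 0.01*33.8862 = 2.7244
Step 3: Project onto [-3, 4].
x_proj = clip(1.3663) = 1.3663
y_proj = clip(2.7244) = 2.7244
Step 4: Evaluate f.
f(1.3663, 2.7244) = 39.504


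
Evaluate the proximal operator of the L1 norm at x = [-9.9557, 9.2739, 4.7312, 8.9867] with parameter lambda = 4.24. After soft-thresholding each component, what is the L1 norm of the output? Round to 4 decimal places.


Soft-thresholding with lambda = 4.24:
prox(-9.9557) = sign(-9.9557)*max(|-9.9557| - 4.24, 0) = -5.7157
prox(9.2739) = sign(9.2739)*max(|9.2739| - 4.24, 0) = 5.0339
prox(4.7312) = sign(4.7312)*max(|4.7312| - 4.24, 0) = 0.4912
prox(8.9867) = sign(8.9867)*max(|8.9867| - 4.24, 0) = 4.7467
prox(x) = [-5.7157, 5.0339, 0.4912, 4.7467]
||prox(x)||_1 = 5.7157 + 5.0339 + 0.4912 + 4.7467 = 15.9875


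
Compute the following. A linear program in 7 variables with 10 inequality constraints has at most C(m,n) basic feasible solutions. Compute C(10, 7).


Each vertex corresponds to some choice of n active constraints out of m, so the number of vertices is at most C(m, n) = m! / (n!(m-n)!).
m = 10, n = 7
Numerator: 10 * 9 * 8 * 7 * 6 * 5 * 4
Denominator: 7! = 5040
C(10, 7) = 120


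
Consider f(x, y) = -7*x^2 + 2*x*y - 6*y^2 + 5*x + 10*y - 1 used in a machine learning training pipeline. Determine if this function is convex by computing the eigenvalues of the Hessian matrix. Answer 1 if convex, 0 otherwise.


The Hessian of f(x,y) = -7*x^2 + 2*x*y - 6*y^2 + 5*x + 10*y - 1 is:
H = [[-14, 2], [2, -12]]
Trace = -14 - 12 = -26
Determinant = -14*-12 - (2)^2 = 164
Discriminant = (-26)^2 - 4*164 = 20.0
Eigenvalues: lambda_1 = -15.2361, lambda_2 = -10.7639
The function is not convex.

0


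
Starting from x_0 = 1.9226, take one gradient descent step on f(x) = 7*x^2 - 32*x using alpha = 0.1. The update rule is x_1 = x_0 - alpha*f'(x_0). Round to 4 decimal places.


We compute the gradient at x_0 and apply the update.
f'(x) = 14*x - 32
f'(1.9226) = 14*1.9226 - 32 = -5.0836
x_1 = 1.9226 - 0.1*-5.0836 = 2.431


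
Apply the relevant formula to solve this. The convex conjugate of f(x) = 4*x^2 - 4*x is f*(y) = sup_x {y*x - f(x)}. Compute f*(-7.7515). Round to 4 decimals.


f*(y) = sup_x {y*x - a*x^2 - b*x} = sup_x {(y-b)*x - a*x^2}
FOC: (y - b) - 2a*x = 0 => x* = (y - b)/(2a)
x* = (-7.7515 + 4)/(2*4) = -0.4689
f*(-7.7515) = (y-b)^2/(4a) = (-7.7515 + 4)^2/(4*4)
= 14.0738/16 = 0.8796


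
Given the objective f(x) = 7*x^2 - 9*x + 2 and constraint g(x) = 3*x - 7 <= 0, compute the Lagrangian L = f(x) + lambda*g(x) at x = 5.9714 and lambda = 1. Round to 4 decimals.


Step 1: Evaluate f(x).
f(5.9714) = 7*5.9714^2 - 9*5.9714 + 2 = 197.8607
Step 2: Evaluate g(x).
g(5.9714) = 3*5.9714 - 7 = 10.9142
Step 3: Compute Lagrangian.
L = 197.8607 + 1*10.9142 = 208.7749


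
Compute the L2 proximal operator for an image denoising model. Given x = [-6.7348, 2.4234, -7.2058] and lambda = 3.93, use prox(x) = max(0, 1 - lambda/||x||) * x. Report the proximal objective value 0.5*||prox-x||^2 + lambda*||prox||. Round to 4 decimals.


Step 1: Compute ||x||.
||x|| = 10.1565
Step 2: Compute scaling factor.
scale = max(0, 1 - 3.93/10.1565) = 0.6131
Step 3: prox(x) = [-4.1288, 1.4857, -4.4175]
||prox(x)|| = 6.2265
Step 4: Proximal objective.
0.5*||prox-x||^2 = 7.7225
lambda*||prox|| = 24.4701
Total = 32.1925


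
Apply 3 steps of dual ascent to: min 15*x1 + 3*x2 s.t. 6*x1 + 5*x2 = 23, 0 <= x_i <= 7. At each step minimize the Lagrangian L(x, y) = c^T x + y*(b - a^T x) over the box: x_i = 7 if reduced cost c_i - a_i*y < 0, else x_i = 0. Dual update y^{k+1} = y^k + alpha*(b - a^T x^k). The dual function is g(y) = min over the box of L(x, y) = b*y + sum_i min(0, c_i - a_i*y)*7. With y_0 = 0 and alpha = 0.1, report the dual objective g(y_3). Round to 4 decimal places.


Dual ascent for LP: min 15*x1 + 3*x2, 6*x1 + 5*x2 = 23, 0 <= x_i <= 7
Step 1: y^k = 0.0, reduced costs: (15.0, 3.0)
  x^k = (0.0, 0.0), subgradient = b - a^T x = 23.0
  y^{k+1} = 0.0 + 0.1*23.0 = 2.3
Step 2: y^k = 2.3, reduced costs: (1.2, -8.5)
  x^k = (0.0, 7.0), subgradient = b - a^T x = -12.0
  y^{k+1} = 2.3 + 0.1*-12.0 = 1.1
Step 3: y^k = 1.1, reduced costs: (8.4, -2.5)
  x^k = (0.0, 7.0), subgradient = b - a^T x = -12.0
  y^{k+1} = 1.1 + 0.1*-12.0 = -0.1
Dual objective at y_3 = -0.1: reduced costs (15.6, 3.5), box minimizer x = (0.0, 0.0)
g(y_3) = b*y + (c1 - a1*y)*x1 + (c2 - a2*y)*x2 = 23*(-0.1) + 15.6*0.0 + 3.5*0.0 = -2.3 + 0.0 + 0.0 = -2.3


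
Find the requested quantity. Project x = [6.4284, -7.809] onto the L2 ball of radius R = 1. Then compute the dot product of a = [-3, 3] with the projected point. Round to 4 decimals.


Step 1: Compute ||x|| (intermediates to 6 decimals).
||x|| = sqrt(6.4284^2 + (-7.809)^2) = 10.114584
Step 2: Project.
Since ||x|| > R, scale = R/||x|| = 1/10.114584 = 0.098867, proj(x) = scale * x
proj(x) = [0.635557, -0.772052]
Step 3: Dot product.
a^T * proj(x) = -3*0.635557 + 3*(-0.772052) = -4.2228


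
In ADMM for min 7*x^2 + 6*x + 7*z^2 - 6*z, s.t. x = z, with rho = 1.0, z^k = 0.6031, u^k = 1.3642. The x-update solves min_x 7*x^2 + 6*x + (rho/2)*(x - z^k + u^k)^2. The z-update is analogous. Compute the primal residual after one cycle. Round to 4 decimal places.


ADMM iteration with rho = 1.0, z^k = 0.6031, u^k = 1.3642
Step 1: x-update.
Minimize 7*x^2 + 6*x + (1.0/2)*(x - 0.6031 + 1.3642)^2
FOC: (2*7 + 1.0)*x = -6 + 1.0*(0.6031 - 1.3642)
x^{k+1} = -0.4507
Step 2: z-update.
Minimize 7*z^2 - 6*z + (1.0/2)*(-0.4507 - z + 1.3642)^2
FOC: (2*7 + 1.0)*z = 6 + 1.0*(-0.4507 + 1.3642)
z^{k+1} = 0.4609
Step 3: u-update.
u^{k+1} = 1.3642 - 0.4507 - 0.4609 = 0.4526
Step 4: Primal residual = |-0.4507 - 0.4609| = 0.9116


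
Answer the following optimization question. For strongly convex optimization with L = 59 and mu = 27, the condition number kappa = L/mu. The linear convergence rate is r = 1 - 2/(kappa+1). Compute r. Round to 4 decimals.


Step 1: Compute the condition number.
kappa = L/mu = 59/27 = 2.1852
Step 2: Compute the convergence rate.
r = 1 - 2/(kappa + 1) = 1 - 2*mu/(L + mu) = (L - mu)/(L + mu) = 32/86 = 0.3721


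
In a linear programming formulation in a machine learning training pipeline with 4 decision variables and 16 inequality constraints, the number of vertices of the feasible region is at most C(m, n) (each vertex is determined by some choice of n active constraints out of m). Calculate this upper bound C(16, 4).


Each vertex corresponds to some choice of n active constraints out of m, so the number of vertices is at most C(m, n) = m! / (n!(m-n)!).
m = 16, n = 4
Numerator: 16 * 15 * 14 * 13
Denominator: 4! = 24
C(16, 4) = 1820


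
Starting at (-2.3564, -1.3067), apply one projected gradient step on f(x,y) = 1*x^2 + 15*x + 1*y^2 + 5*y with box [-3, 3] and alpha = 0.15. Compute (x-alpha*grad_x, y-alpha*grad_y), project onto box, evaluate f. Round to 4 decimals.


Step 1: Compute gradient at (-2.3564, -1.3067).
grad_x = 2*1*-2.3564 + 15 = 10.2872
grad_y = 2*1*-1.3067 + 5 = 2.3866
Step 2: Gradient step.
x_raw = -2.3564 - 0.15*10.2872 = -3.8995
y_raw = -1.3067 - 0.15*2.3866 = -1.6647
Step 3: Project onto [-3, 3].
x_proj = clip(-3.8995) = -3.0
y_proj = clip(-1.6647) = -1.6647
Step 4: Evaluate f.
f(-3.0, -1.6647) = -41.5523


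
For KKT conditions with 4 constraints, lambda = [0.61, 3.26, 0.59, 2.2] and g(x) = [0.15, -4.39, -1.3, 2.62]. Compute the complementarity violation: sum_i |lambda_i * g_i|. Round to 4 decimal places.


KKT complementary slackness check:
lambda_1 * g_1 = 0.61 * 0.15 = 0.0915
lambda_2 * g_2 = 3.26 * -4.39 = -14.3114
lambda_3 * g_3 = 0.59 * -1.3 = -0.767
lambda_4 * g_4 = 2.2 * 2.62 = 5.764
Total violation = 0.0915 + 14.3114 + 0.767 + 5.764 = 20.9339


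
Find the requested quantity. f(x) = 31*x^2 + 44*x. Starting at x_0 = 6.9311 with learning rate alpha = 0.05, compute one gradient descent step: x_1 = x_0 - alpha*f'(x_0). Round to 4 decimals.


We compute the gradient at x_0 and apply the update.
f'(x) = 62*x + 44
f'(6.9311) = 62*6.9311 + 44 = 473.7282
x_1 = 6.9311 - 0.05*473.7282 = -16.7553


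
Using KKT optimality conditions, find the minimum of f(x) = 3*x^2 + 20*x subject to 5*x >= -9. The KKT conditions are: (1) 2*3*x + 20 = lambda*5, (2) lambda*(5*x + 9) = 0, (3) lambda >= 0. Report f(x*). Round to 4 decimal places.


Step 1: Try lambda = 0 (constraint inactive).
x_unc = -20/(2*3) = -3.3333
Check: 5*-3.3333 = -16.6665 < -9 -- violated!
Step 2: Constraint must be active: 5*x = -9
x* = -9/5 = -1.8
lambda = (2*3*(-1.8) + 20)/5 = 1.84
Step 3: Compute optimal value.
f(x*) = 3*(-1.8)^2 + 20*(-1.8) = -26.28


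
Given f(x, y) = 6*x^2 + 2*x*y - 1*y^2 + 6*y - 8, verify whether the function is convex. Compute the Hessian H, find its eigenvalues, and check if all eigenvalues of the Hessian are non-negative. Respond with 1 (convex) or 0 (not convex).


The Hessian of f(x,y) = 6*x^2 + 2*x*y - 1*y^2 + 6*y - 8 is:
H = [[12, 2], [2, -2]]
Trace = 12 - 2 = 10
Determinant = 12*-2 - (2)^2 = -28
Discriminant = (10)^2 - 4*-28 = 212.0
Eigenvalues: lambda_1 = -2.2801, lambda_2 = 12.2801
The function is not convex.

0


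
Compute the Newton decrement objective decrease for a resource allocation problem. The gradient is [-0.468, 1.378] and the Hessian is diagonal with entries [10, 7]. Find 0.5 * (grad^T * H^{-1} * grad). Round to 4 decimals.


Step 1: H is diagonal, so H^(-1) * g = [-0.0468, 0.1969].
Step 2: g^T H^(-1) g = sum_i g_i^2 / H_ii
  = (-0.468)^2/10 + (1.378)^2/7
  = 0.0219 + 0.2713 = 0.2932
Step 3: Objective decrease = 0.5 * g^T H^(-1) g = 0.1466


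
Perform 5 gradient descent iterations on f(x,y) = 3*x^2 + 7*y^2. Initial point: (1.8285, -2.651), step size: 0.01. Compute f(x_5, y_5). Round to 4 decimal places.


Gradient descent on f(x,y) = 3*x^2 + 7*y^2.
Starting point: (1.8285, -2.651), alpha = 0.01
Step 1: grad_x = 2*3*1.8285 = 10.971, grad_y = 2*7*-2.651 = -37.114
  x_1 = 1.8285 - 0.01*10.971 = 1.7188
  y_1 = -2.651 - 0.01*-37.114 = -2.2799
Step 2: grad_x = 2*3*1.7188 = 10.3127, grad_y = 2*7*-2.2799 = -31.918
  x_2 = 1.7188 - 0.01*10.3127 = 1.6157
  y_2 = -2.2799 - 0.01*-31.918 = -1.9607
Step 3: grad_x = 2*3*1.6157 = 9.694, grad_y = 2*7*-1.9607 = -27.4495
  x_3 = 1.6157 - 0.01*9.694 = 1.5187
  y_3 = -1.9607 - 0.01*-27.4495 = -1.6862
Step 4: grad_x = 2*3*1.5187 = 9.1123, grad_y = 2*7*-1.6862 = -23.6066
  x_4 = 1.5187 - 0.01*9.1123 = 1.4276
  y_4 = -1.6862 - 0.01*-23.6066 = -1.4501
Step 5: grad_x = 2*3*1.4276 = 8.5656, grad_y = 2*7*-1.4501 = -20.3017
  x_5 = 1.4276 - 0.01*8.5656 = 1.3419
  y_5 = -1.4501 - 0.01*-20.3017 = -1.2471
f(1.3419, -1.2471) = 3*1.3419^2 + 7*(-1.2471)^2 = 16.2893


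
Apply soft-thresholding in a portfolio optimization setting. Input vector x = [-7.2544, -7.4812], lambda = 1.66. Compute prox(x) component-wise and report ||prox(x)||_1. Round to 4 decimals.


Soft-thresholding with lambda = 1.66:
prox(-7.2544) = sign(-7.2544)*max(|-7.2544| - 1.66, 0) = -5.5944
prox(-7.4812) = sign(-7.4812)*max(|-7.4812| - 1.66, 0) = -5.8212
prox(x) = [-5.5944, -5.8212]
||prox(x)||_1 = 5.5944 + 5.8212 = 11.4156


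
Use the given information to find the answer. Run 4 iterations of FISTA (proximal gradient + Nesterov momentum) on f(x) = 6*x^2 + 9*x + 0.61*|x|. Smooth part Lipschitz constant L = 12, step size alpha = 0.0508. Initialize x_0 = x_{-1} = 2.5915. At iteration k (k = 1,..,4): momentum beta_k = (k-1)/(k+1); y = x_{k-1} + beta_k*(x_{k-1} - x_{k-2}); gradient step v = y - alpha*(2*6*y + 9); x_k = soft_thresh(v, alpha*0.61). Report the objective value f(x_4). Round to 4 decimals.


FISTA on f(x) = 6*x^2 + 9*x + 0.61*|x|
L = 12, alpha = 0.0508
Iteration 1: beta = 0.0, y = 2.5915 + 0.0*(2.5915 - 2.5915) = 2.5915
  grad(y) = 40.098, v = y - alpha*grad = 0.5545
  prox(v) = soft_thresh(0.5545, 0.031) = 0.5235
Iteration 2: beta = 0.3333, y = 0.5235 + 0.3333*(0.5235 - 2.5915) = -0.1658
  grad(y) = 7.0105, v = y - alpha*grad = -0.5219
  prox(v) = soft_thresh(-0.5219, 0.031) = -0.4909
Iteration 3: beta = 0.5, y = -0.4909 + 0.5*(-0.4909 - 0.5235) = -0.9982
  grad(y) = -2.978, v = y - alpha*grad = -0.8469
  prox(v) = soft_thresh(-0.8469, 0.031) = -0.8159
Iteration 4: beta = 0.6, y = -0.8159 + 0.6*(-0.8159 + 0.4909) = -1.0109
  grad(y) = -3.1305, v = y - alpha*grad = -0.8518
  prox(v) = soft_thresh(-0.8518, 0.031) = -0.8209
f(x_4) = 6*(-0.8209)^2 + 9*(-0.8209) + 0.61*|-0.8209| = -2.8442


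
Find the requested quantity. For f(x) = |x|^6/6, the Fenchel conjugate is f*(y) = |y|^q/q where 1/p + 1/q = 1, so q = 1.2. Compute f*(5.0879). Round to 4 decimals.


The conjugate exponent q satisfies 1/p + 1/q = 1.
p = 6, so q = 6/(6 - 1) = 1.2
|y|^q = 5.0879^1.2 = 7.0444
f*(5.0879) = 7.0444 / 1.2 = 5.8704


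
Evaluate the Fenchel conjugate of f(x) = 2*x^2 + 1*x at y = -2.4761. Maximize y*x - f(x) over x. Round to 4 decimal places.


f*(y) = sup_x {y*x - a*x^2 - b*x} = sup_x {(y-b)*x - a*x^2}
FOC: (y - b) - 2a*x = 0 => x* = (y - b)/(2a)
x* = (-2.4761 - 1)/(2*2) = -0.869
f*(-2.4761) = (y-b)^2/(4a) = (-2.4761 - 1)^2/(4*2)
= 12.0833/8 = 1.5104


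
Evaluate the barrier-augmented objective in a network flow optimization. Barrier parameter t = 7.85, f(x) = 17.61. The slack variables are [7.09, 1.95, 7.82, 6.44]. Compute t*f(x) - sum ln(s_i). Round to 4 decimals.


Step 1: Compute log-barrier.
ln values: [1.9587, 0.6678, 2.0567, 1.8625]
phi = -(1.9587 + 0.6678 + 2.0567 + 1.8625) = -6.5457
Step 2: Compute augmented objective.
t*f(x) = 7.85*17.61 = 138.2385
Total = 138.2385 - 6.5457 = 131.6928


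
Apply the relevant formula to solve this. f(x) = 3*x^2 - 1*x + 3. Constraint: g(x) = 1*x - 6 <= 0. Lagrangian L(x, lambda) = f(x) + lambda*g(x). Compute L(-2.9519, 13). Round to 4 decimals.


Step 1: Evaluate f(x).
f(-2.9519) = 3*(-2.9519)^2 - 1*(-2.9519) + 3 = 32.093
Step 2: Evaluate g(x).
g(-2.9519) = 1*-2.9519 - 6 = -8.9519
Step 3: Compute Lagrangian.
L = 32.093 + 13*-8.9519 = -84.2817


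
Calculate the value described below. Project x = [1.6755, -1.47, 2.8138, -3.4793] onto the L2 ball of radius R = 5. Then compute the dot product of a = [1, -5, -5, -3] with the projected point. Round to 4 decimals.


Step 1: Compute ||x|| (intermediates to 6 decimals).
||x|| = sqrt(1.6755^2 + (-1.47)^2 + 2.8138^2 + (-3.4793)^2) = 4.99912
Step 2: Project.
Since ||x|| <= R, proj = x (no scaling needed).
proj(x) = [1.6755, -1.47, 2.8138, -3.4793]
Step 3: Dot product.
a^T * proj(x) = 1*1.6755 - 5*(-1.47) - 5*2.8138 - 3*(-3.4793) = 5.3944


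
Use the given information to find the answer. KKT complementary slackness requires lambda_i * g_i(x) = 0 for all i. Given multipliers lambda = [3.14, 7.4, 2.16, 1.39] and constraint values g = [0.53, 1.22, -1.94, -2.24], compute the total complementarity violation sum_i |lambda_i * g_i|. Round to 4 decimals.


KKT complementary slackness check:
lambda_1 * g_1 = 3.14 * 0.53 = 1.6642
lambda_2 * g_2 = 7.4 * 1.22 = 9.028
lambda_3 * g_3 = 2.16 * -1.94 = -4.1904
lambda_4 * g_4 = 1.39 * -2.24 = -3.1136
Total violation = 1.6642 + 9.028 + 4.1904 + 3.1136 = 17.9962


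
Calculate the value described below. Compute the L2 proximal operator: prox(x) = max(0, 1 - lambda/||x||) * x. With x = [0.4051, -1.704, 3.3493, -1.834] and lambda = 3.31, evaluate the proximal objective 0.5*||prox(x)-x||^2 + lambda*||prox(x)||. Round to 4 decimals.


Step 1: Compute ||x||.
||x|| = 4.2011
Step 2: Compute scaling factor.
scale = max(0, 1 - 3.31/4.2011) = 0.2121
Step 3: prox(x) = [0.0859, -0.3614, 0.7104, -0.389]
||prox(x)|| = 0.8911
Step 4: Proximal objective.
0.5*||prox-x||^2 = 5.4781
lambda*||prox|| = 2.9495
Total = 8.4275


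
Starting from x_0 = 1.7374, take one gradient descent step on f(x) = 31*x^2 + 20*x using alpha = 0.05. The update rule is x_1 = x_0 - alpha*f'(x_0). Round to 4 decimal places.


We compute the gradient at x_0 and apply the update.
f'(x) = 62*x + 20
f'(1.7374) = 62*1.7374 + 20 = 127.7188
x_1 = 1.7374 - 0.05*127.7188 = -4.6485


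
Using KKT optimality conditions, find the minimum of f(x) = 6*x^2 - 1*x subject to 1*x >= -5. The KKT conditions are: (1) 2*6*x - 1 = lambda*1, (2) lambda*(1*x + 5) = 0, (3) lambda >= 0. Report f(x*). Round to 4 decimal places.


Step 1: Try lambda = 0 (constraint inactive).
Stationarity: 2*6*x - 1 = 0
x* = 1/(2*6) = 1/12 = 0.0833 (rounded; the exact value 1/12 is used below)
Check constraint: 1*0.0833 = 0.0833 >= -5 -- satisfied.
Step 2: Compute optimal value.
f(x*) = 6*(1/12)^2 - 1*(1/12) = -0.0417


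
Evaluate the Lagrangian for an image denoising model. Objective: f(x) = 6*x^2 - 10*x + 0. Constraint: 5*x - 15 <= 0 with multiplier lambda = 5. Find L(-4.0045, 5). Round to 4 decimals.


Step 1: Evaluate f(x).
f(-4.0045) = 6*(-4.0045)^2 - 10*(-4.0045) + 0 = 136.2611
Step 2: Evaluate g(x).
g(-4.0045) = 5*-4.0045 - 15 = -35.0225
Step 3: Compute Lagrangian.
L = 136.2611 + 5*-35.0225 = -38.8514


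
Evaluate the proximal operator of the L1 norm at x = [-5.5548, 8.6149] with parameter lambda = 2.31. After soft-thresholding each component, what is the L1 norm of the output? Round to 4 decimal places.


Soft-thresholding with lambda = 2.31:
prox(-5.5548) = sign(-5.5548)*max(|-5.5548| - 2.31, 0) = -3.2448
prox(8.6149) = sign(8.6149)*max(|8.6149| - 2.31, 0) = 6.3049
prox(x) = [-3.2448, 6.3049]
||prox(x)||_1 = 3.2448 + 6.3049 = 9.5497


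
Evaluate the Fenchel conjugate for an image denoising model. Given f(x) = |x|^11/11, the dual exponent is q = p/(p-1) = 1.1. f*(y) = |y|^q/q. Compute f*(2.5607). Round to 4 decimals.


The conjugate exponent q satisfies 1/p + 1/q = 1.
p = 11, so q = 11/(11 - 1) = 1.1
|y|^q = 2.5607^1.1 = 2.8132
f*(2.5607) = 2.8132 / 1.1 = 2.5574


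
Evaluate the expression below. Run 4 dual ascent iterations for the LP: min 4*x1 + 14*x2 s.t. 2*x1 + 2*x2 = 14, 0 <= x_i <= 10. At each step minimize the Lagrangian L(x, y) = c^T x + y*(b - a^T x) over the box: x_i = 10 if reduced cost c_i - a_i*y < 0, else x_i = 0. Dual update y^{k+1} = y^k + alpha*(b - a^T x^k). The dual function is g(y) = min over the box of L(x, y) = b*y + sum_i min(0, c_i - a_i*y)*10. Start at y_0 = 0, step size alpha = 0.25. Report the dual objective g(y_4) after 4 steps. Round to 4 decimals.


Dual ascent for LP: min 4*x1 + 14*x2, 2*x1 + 2*x2 = 14, 0 <= x_i <= 10
Step 1: y^k = 0.0, reduced costs: (4.0, 14.0)
  x^k = (0.0, 0.0), subgradient = b - a^T x = 14.0
  y^{k+1} = 0.0 + 0.25*14.0 = 3.5
Step 2: y^k = 3.5, reduced costs: (-3.0, 7.0)
  x^k = (10.0, 0.0), subgradient = b - a^T x = -6.0
  y^{k+1} = 3.5 + 0.25*-6.0 = 2.0
Step 3: y^k = 2.0, reduced costs: (0.0, 10.0)
  x^k = (0.0, 0.0), subgradient = b - a^T x = 14.0
  y^{k+1} = 2.0 + 0.25*14.0 = 5.5
Step 4: y^k = 5.5, reduced costs: (-7.0, 3.0)
  x^k = (10.0, 0.0), subgradient = b - a^T x = -6.0
  y^{k+1} = 5.5 + 0.25*-6.0 = 4.0
Dual objective at y_4 = 4.0: reduced costs (-4.0, 6.0), box minimizer x = (10.0, 0.0)
g(y_4) = b*y + (c1 - a1*y)*x1 + (c2 - a2*y)*x2 = 14*4.0 + (-4.0)*10.0 + 6.0*0.0 = 56.0 - 40.0 + 0.0 = 16.0


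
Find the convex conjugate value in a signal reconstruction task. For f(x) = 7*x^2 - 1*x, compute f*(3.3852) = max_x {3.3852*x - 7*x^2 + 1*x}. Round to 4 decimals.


f*(y) = sup_x {y*x - a*x^2 - b*x} = sup_x {(y-b)*x - a*x^2}
FOC: (y - b) - 2a*x = 0 => x* = (y - b)/(2a)
x* = (3.3852 + 1)/(2*7) = 0.3132
f*(3.3852) = (y-b)^2/(4a) = (3.3852 + 1)^2/(4*7)
= 19.23/28 = 0.6868


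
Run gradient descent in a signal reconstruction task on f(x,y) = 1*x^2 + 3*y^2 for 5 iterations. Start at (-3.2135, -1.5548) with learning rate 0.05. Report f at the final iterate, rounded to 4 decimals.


Gradient descent on f(x,y) = 1*x^2 + 3*y^2.
Starting point: (-3.2135, -1.5548), alpha = 0.05
Step 1: grad_x = 2*1*-3.2135 = -6.427, grad_y = 2*3*-1.5548 = -9.3288
  x_1 = -3.2135 - 0.05*-6.427 = -2.8922
  y_1 = -1.5548 - 0.05*-9.3288 = -1.0884
Step 2: grad_x = 2*1*-2.8922 = -5.7843, grad_y = 2*3*-1.0884 = -6.5302
  x_2 = -2.8922 - 0.05*-5.7843 = -2.6029
  y_2 = -1.0884 - 0.05*-6.5302 = -0.7619
Step 3: grad_x = 2*1*-2.6029 = -5.2059, grad_y = 2*3*-0.7619 = -4.5711
  x_3 = -2.6029 - 0.05*-5.2059 = -2.3426
  y_3 = -0.7619 - 0.05*-4.5711 = -0.5333
Step 4: grad_x = 2*1*-2.3426 = -4.6853, grad_y = 2*3*-0.5333 = -3.1998
  x_4 = -2.3426 - 0.05*-4.6853 = -2.1084
  y_4 = -0.5333 - 0.05*-3.1998 = -0.3733
Step 5: grad_x = 2*1*-2.1084 = -4.2168, grad_y = 2*3*-0.3733 = -2.2398
  x_5 = -2.1084 - 0.05*-4.2168 = -1.8975
  y_5 = -0.3733 - 0.05*-2.2398 = -0.2613
f(-1.8975, -0.2613) = 1*(-1.8975)^2 + 3*(-0.2613)^2 = 3.8055


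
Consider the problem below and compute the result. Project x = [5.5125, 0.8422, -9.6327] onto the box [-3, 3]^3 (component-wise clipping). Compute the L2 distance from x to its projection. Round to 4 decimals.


Project each component onto [-3, 3].
clip(5.5125) = 3.0, clip(0.8422) = 0.8422, clip(-9.6327) = -3.0
Projection = [3.0, 0.8422, -3.0]
Squared diffs: [6.3127, 0.0, 43.9927]
Distance = sqrt(50.3054) = 7.0926


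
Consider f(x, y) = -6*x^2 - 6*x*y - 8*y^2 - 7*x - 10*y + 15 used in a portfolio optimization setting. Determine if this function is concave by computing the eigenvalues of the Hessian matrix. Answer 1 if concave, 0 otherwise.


The Hessian of f(x,y) = -6*x^2 - 6*x*y - 8*y^2 - 7*x - 10*y + 15 is:
H = [[-12, -6], [-6, -16]]
Trace = -12 - 16 = -28
Determinant = -12*-16 - (-6)^2 = 156
Discriminant = (-28)^2 - 4*156 = 160.0
Eigenvalues: lambda_1 = -20.3246, lambda_2 = -7.6754
The function is concave.

1


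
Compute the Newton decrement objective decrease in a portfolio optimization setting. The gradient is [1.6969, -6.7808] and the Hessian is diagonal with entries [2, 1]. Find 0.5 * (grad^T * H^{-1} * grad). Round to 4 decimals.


Step 1: H is diagonal, so H^(-1) * g = [0.8485, -6.7808].
Step 2: g^T H^(-1) g = sum_i g_i^2 / H_ii
  = (1.6969)^2/2 + (-6.7808)^2/1
  = 1.4397 + 45.9792 = 47.419
Step 3: Objective decrease = 0.5 * g^T H^(-1) g = 23.7095


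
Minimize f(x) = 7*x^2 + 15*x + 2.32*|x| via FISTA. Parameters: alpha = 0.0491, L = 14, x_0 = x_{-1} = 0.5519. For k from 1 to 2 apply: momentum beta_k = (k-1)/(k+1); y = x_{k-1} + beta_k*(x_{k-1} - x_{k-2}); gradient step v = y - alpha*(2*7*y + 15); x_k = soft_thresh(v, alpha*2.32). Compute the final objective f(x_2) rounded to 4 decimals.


FISTA on f(x) = 7*x^2 + 15*x + 2.32*|x|
L = 14, alpha = 0.0491
Iteration 1: beta = 0.0, y = 0.5519 + 0.0*(0.5519 - 0.5519) = 0.5519
  grad(y) = 22.7266, v = y - alpha*grad = -0.564
  prox(v) = soft_thresh(-0.564, 0.1139) = -0.4501
Iteration 2: beta = 0.3333, y = -0.4501 + 0.3333*(-0.4501 - 0.5519) = -0.7841
  grad(y) = 4.0233, v = y - alpha*grad = -0.9816
  prox(v) = soft_thresh(-0.9816, 0.1139) = -0.8677
f(x_2) = 7*(-0.8677)^2 + 15*(-0.8677) + 2.32*|-0.8677| = -5.7321


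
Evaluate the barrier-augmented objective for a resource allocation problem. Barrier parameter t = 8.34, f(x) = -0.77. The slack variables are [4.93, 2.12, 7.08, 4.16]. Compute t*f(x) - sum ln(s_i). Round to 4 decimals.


Step 1: Compute log-barrier.
ln values: [1.5953, 0.7514, 1.9573, 1.4255]
phi = -(1.5953 + 0.7514 + 1.9573 + 1.4255) = -5.7295
Step 2: Compute augmented objective.
t*f(x) = 8.34*-0.77 = -6.4218
Total = -6.4218 - 5.7295 = -12.1513


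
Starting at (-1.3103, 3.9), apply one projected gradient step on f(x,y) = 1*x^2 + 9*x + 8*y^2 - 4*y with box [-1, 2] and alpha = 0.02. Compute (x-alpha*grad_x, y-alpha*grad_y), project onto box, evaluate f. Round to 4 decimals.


Step 1: Compute gradient at (-1.3103, 3.9).
grad_x = 2*1*-1.3103 + 9 = 6.3794
grad_y = 2*8*3.9 - 4 = 58.4
Step 2: Gradient step.
x_raw = -1.3103 - 0.02*6.3794 = -1.4379
y_raw = 3.9 - 0.02*58.4 = 2.732
Step 3: Project onto [-1, 2].
x_proj = clip(-1.4379) = -1.0
y_proj = clip(2.732) = 2.0
Step 4: Evaluate f.
f(-1.0, 2.0) = 16.0


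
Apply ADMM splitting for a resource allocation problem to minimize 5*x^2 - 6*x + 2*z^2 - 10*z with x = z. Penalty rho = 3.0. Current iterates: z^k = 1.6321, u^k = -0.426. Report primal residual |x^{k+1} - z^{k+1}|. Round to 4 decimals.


ADMM iteration with rho = 3.0, z^k = 1.6321, u^k = -0.426
Step 1: x-update.
Minimize 5*x^2 - 6*x + (3.0/2)*(x - 1.6321 - 0.426)^2
FOC: (2*5 + 3.0)*x = 6 + 3.0*(1.6321 + 0.426)
x^{k+1} = 0.9365
Step 2: z-update.
Minimize 2*z^2 - 10*z + (3.0/2)*(0.9365 - z - 0.426)^2
FOC: (2*2 + 3.0)*z = 10 + 3.0*(0.9365 - 0.426)
z^{k+1} = 1.6474
Step 3: u-update.
u^{k+1} = -0.426 + 0.9365 - 1.6474 = -1.1369
Step 4: Primal residual = |0.9365 - 1.6474| = 0.7109


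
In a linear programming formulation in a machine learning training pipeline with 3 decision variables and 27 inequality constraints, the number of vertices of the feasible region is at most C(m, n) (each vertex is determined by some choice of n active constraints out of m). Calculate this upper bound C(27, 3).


Each vertex corresponds to some choice of n active constraints out of m, so the number of vertices is at most C(m, n) = m! / (n!(m-n)!).
m = 27, n = 3
Numerator: 27 * 26 * 25
Denominator: 3! = 6
C(27, 3) = 2925


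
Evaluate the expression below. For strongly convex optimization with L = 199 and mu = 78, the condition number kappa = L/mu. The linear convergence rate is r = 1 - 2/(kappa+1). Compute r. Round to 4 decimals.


Step 1: Compute the condition number.
kappa = L/mu = 199/78 = 2.5513
Step 2: Compute the convergence rate.
r = 1 - 2/(kappa + 1) = 1 - 2*mu/(L + mu) = (L - mu)/(L + mu) = 121/277 = 0.4368


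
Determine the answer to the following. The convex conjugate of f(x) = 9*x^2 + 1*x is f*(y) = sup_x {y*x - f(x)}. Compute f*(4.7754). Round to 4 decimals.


f*(y) = sup_x {y*x - a*x^2 - b*x} = sup_x {(y-b)*x - a*x^2}
FOC: (y - b) - 2a*x = 0 => x* = (y - b)/(2a)
x* = (4.7754 - 1)/(2*9) = 0.2097
f*(4.7754) = (y-b)^2/(4a) = (4.7754 - 1)^2/(4*9)
= 14.2536/36 = 0.3959


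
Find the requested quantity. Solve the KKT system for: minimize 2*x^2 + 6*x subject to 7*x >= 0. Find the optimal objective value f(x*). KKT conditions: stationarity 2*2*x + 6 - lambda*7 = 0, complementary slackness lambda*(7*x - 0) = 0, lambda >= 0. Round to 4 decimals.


Step 1: Try lambda = 0 (constraint inactive).
x_unc = -6/(2*2) = -1.5
Check: 7*-1.5 = -10.5 < 0 -- violated!
Step 2: Constraint must be active: 7*x = 0
x* = 0/7 = 0.0
lambda = (2*2*0.0 + 6)/7 = 0.8571
Step 3: Compute optimal value.
f(x*) = 2*0.0^2 + 6*0.0 = 0.0


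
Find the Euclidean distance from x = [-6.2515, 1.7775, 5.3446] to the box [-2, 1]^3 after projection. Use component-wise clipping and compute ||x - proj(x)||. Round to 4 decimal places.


Project each component onto [-2, 1].
clip(-6.2515) = -2.0, clip(1.7775) = 1.0, clip(5.3446) = 1.0
Projection = [-2.0, 1.0, 1.0]
Squared diffs: [18.0753, 0.6045, 18.8755]
Distance = sqrt(37.5553) = 6.1282


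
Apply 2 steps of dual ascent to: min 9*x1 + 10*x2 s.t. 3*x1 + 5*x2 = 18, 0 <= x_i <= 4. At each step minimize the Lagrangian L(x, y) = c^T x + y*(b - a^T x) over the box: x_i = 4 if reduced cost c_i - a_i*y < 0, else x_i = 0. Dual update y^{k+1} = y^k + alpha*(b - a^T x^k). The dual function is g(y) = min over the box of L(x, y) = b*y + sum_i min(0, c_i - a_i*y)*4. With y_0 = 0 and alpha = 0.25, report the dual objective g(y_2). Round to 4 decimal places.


Dual ascent for LP: min 9*x1 + 10*x2, 3*x1 + 5*x2 = 18, 0 <= x_i <= 4
Step 1: y^k = 0.0, reduced costs: (9.0, 10.0)
  x^k = (0.0, 0.0), subgradient = b - a^T x = 18.0
  y^{k+1} = 0.0 + 0.25*18.0 = 4.5
Step 2: y^k = 4.5, reduced costs: (-4.5, -12.5)
  x^k = (4.0, 4.0), subgradient = b - a^T x = -14.0
  y^{k+1} = 4.5 + 0.25*-14.0 = 1.0
Dual objective at y_2 = 1.0: reduced costs (6.0, 5.0), box minimizer x = (0.0, 0.0)
g(y_2) = b*y + (c1 - a1*y)*x1 + (c2 - a2*y)*x2 = 18*1.0 + 6.0*0.0 + 5.0*0.0 = 18.0 + 0.0 + 0.0 = 18.0


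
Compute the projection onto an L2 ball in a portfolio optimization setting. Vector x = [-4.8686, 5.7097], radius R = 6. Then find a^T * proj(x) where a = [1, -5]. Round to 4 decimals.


Step 1: Compute ||x|| (intermediates to 6 decimals).
||x|| = sqrt((-4.8686)^2 + 5.7097^2) = 7.503595
Step 2: Project.
Since ||x|| > R, scale = R/||x|| = 6/7.503595 = 0.799617, proj(x) = scale * x
proj(x) = [-3.893015, 4.565573]
Step 3: Dot product.
a^T * proj(x) = 1*(-3.893015) - 5*4.565573 = -26.7209


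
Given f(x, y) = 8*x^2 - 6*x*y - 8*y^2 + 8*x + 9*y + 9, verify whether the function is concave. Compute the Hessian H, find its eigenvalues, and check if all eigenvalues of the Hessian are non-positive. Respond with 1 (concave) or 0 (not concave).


The Hessian of f(x,y) = 8*x^2 - 6*x*y - 8*y^2 + 8*x + 9*y + 9 is:
H = [[16, -6], [-6, -16]]
Trace = 16 - 16 = 0
Determinant = 16*-16 - (-6)^2 = -292
Discriminant = (0)^2 - 4*-292 = 1168.0
Eigenvalues: lambda_1 = -17.088, lambda_2 = 17.088
The function is not concave.

0


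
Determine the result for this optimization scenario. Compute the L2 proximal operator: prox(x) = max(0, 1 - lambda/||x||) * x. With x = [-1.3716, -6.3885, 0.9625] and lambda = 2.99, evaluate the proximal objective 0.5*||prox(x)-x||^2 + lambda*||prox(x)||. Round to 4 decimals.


Step 1: Compute ||x||.
||x|| = 6.6046
Step 2: Compute scaling factor.
scale = max(0, 1 - 2.99/6.6046) = 0.5473
Step 3: prox(x) = [-0.7507, -3.4963, 0.5268]
||prox(x)|| = 3.6146
Step 4: Proximal objective.
0.5*||prox-x||^2 = 4.4701
lambda*||prox|| = 10.8077
Total = 15.2777


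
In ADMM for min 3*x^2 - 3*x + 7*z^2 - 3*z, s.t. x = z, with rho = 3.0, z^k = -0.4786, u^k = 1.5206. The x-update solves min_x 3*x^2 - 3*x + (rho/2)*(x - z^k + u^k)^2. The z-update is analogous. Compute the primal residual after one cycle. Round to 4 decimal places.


ADMM iteration with rho = 3.0, z^k = -0.4786, u^k = 1.5206
Step 1: x-update.
Minimize 3*x^2 - 3*x + (3.0/2)*(x + 0.4786 + 1.5206)^2
FOC: (2*3 + 3.0)*x = 3 + 3.0*(-0.4786 - 1.5206)
x^{k+1} = -0.3331
Step 2: z-update.
Minimize 7*z^2 - 3*z + (3.0/2)*(-0.3331 - z + 1.5206)^2
FOC: (2*7 + 3.0)*z = 3 + 3.0*(-0.3331 + 1.5206)
z^{k+1} = 0.386
Step 3: u-update.
u^{k+1} = 1.5206 - 0.3331 - 0.386 = 0.8015
Step 4: Primal residual = |-0.3331 - 0.386| = 0.7191


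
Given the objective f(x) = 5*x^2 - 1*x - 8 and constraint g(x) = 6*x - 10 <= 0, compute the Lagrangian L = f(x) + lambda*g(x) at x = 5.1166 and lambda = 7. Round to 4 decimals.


Step 1: Evaluate f(x).
f(5.1166) = 5*5.1166^2 - 1*5.1166 - 8 = 117.7814
Step 2: Evaluate g(x).
g(5.1166) = 6*5.1166 - 10 = 20.6996
Step 3: Compute Lagrangian.
L = 117.7814 + 7*20.6996 = 262.6786


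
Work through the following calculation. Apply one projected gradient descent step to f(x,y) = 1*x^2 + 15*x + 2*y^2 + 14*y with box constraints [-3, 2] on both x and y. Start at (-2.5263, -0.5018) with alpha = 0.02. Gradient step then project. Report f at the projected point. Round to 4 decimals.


Step 1: Compute gradient at (-2.5263, -0.5018).
grad_x = 2*1*-2.5263 + 15 = 9.9474
grad_y = 2*2*-0.5018 + 14 = 11.9928
Step 2: Gradient step.
x_raw = -2.5263 - 0.02*9.9474 = -2.7252
y_raw = -0.5018 - 0.02*11.9928 = -0.7417
Step 3: Project onto [-3, 2].
x_proj = clip(-2.7252) = -2.7252
y_proj = clip(-0.7417) = -0.7417
Step 4: Evaluate f.
f(-2.7252, -0.7417) = -42.7348


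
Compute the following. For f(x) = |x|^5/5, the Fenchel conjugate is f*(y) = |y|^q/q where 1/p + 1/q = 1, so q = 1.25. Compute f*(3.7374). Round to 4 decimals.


The conjugate exponent q satisfies 1/p + 1/q = 1.
p = 5, so q = 5/(5 - 1) = 1.25
|y|^q = 3.7374^1.25 = 5.1965
f*(3.7374) = 5.1965 / 1.25 = 4.1572


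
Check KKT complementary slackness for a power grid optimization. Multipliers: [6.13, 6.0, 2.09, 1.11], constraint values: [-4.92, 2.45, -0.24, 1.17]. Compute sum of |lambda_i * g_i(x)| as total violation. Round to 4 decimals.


KKT complementary slackness check:
lambda_1 * g_1 = 6.13 * -4.92 = -30.1596
lambda_2 * g_2 = 6.0 * 2.45 = 14.7
lambda_3 * g_3 = 2.09 * -0.24 = -0.5016
lambda_4 * g_4 = 1.11 * 1.17 = 1.2987
Total violation = 30.1596 + 14.7 + 0.5016 + 1.2987 = 46.6599


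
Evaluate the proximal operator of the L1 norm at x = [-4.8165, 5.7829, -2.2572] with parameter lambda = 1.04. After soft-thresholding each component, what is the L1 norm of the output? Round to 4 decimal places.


Soft-thresholding with lambda = 1.04:
prox(-4.8165) = sign(-4.8165)*max(|-4.8165| - 1.04, 0) = -3.7765
prox(5.7829) = sign(5.7829)*max(|5.7829| - 1.04, 0) = 4.7429
prox(-2.2572) = sign(-2.2572)*max(|-2.2572| - 1.04, 0) = -1.2172
prox(x) = [-3.7765, 4.7429, -1.2172]
||prox(x)||_1 = 3.7765 + 4.7429 + 1.2172 = 9.7366


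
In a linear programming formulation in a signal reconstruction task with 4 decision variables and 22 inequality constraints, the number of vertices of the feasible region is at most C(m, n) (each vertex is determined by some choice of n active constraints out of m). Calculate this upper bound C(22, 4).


Each vertex corresponds to some choice of n active constraints out of m, so the number of vertices is at most C(m, n) = m! / (n!(m-n)!).
m = 22, n = 4
Numerator: 22 * 21 * 20 * 19
Denominator: 4! = 24
C(22, 4) = 7315


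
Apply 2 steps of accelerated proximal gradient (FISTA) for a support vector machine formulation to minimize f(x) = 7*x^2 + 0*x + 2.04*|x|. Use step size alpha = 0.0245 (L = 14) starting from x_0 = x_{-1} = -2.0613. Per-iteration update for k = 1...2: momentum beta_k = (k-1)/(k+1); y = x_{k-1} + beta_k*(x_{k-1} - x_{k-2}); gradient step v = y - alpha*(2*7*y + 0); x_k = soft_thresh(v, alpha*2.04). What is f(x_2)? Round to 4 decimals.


FISTA on f(x) = 7*x^2 + 0*x + 2.04*|x|
L = 14, alpha = 0.0245
Iteration 1: beta = 0.0, y = -2.0613 + 0.0*(-2.0613 + 2.0613) = -2.0613
  grad(y) = -28.8582, v = y - alpha*grad = -1.3543
  prox(v) = soft_thresh(-1.3543, 0.05) = -1.3043
Iteration 2: beta = 0.3333, y = -1.3043 + 0.3333*(-1.3043 + 2.0613) = -1.052
  grad(y) = -14.7274, v = y - alpha*grad = -0.6911
  prox(v) = soft_thresh(-0.6911, 0.05) = -0.6412
f(x_2) = 7*(-0.6412)^2 + 0*(-0.6412) + 2.04*|-0.6412| = 4.1855


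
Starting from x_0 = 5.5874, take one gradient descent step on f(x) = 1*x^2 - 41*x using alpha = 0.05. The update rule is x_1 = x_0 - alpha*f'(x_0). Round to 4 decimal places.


We compute the gradient at x_0 and apply the update.
f'(x) = 2*x - 41
f'(5.5874) = 2*5.5874 - 41 = -29.8252
x_1 = 5.5874 - 0.05*-29.8252 = 7.0787


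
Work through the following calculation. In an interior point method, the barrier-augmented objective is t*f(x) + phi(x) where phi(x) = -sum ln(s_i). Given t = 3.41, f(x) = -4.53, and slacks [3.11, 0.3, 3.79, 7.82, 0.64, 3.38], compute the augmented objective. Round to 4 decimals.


Step 1: Compute log-barrier.
ln values: [1.1346, -1.204, 1.3324, 2.0567, -0.4463, 1.2179]
phi = -(1.1346 - 1.204 + 1.3324 + 2.0567 - 0.4463 + 1.2179) = -4.0913
Step 2: Compute augmented objective.
t*f(x) = 3.41*-4.53 = -15.4473
Total = -15.4473 - 4.0913 = -19.5386


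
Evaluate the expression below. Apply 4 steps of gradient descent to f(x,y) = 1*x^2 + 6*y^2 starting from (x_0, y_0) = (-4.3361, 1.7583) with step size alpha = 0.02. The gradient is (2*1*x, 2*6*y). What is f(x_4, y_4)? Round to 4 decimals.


Gradient descent on f(x,y) = 1*x^2 + 6*y^2.
Starting point: (-4.3361, 1.7583), alpha = 0.02
Step 1: grad_x = 2*1*-4.3361 = -8.6722, grad_y = 2*6*1.7583 = 21.0996
  x_1 = -4.3361 - 0.02*-8.6722 = -4.1627
  y_1 = 1.7583 - 0.02*21.0996 = 1.3363
Step 2: grad_x = 2*1*-4.1627 = -8.3253, grad_y = 2*6*1.3363 = 16.0357
  x_2 = -4.1627 - 0.02*-8.3253 = -3.9961
  y_2 = 1.3363 - 0.02*16.0357 = 1.0156
Step 3: grad_x = 2*1*-3.9961 = -7.9923, grad_y = 2*6*1.0156 = 12.1871
  x_3 = -3.9961 - 0.02*-7.9923 = -3.8363
  y_3 = 1.0156 - 0.02*12.1871 = 0.7719
Step 4: grad_x = 2*1*-3.8363 = -7.6726, grad_y = 2*6*0.7719 = 9.2622
  x_4 = -3.8363 - 0.02*-7.6726 = -3.6829
  y_4 = 0.7719 - 0.02*9.2622 = 0.5866
f(-3.6829, 0.5866) = 1*(-3.6829)^2 + 6*0.5866^2 = 15.628


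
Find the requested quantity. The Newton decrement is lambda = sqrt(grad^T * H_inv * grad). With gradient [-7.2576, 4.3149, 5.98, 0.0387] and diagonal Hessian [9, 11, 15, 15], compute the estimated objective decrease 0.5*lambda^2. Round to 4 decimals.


Step 1: H is diagonal, so H^(-1) * g = [-0.8064, 0.3923, 0.3987, 0.0026].
Step 2: g^T H^(-1) g = sum_i g_i^2 / H_ii
  = (-7.2576)^2/9 + (4.3149)^2/11 + (5.98)^2/15 + (0.0387)^2/15
  = 5.8525 + 1.6926 + 2.384 + 0.0001 = 9.9292
Step 3: Objective decrease = 0.5 * g^T H^(-1) g = 4.9646
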